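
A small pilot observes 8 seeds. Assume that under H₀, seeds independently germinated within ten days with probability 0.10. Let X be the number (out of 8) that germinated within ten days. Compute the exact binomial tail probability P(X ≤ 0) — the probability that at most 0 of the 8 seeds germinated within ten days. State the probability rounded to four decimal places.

P = 0.4305

X is binomial with n = 8 and p = 0.10.
P(X ≤ 0) = C(8,0)·0.10^0·0.90^8.
= 0.430467 = 0.4305.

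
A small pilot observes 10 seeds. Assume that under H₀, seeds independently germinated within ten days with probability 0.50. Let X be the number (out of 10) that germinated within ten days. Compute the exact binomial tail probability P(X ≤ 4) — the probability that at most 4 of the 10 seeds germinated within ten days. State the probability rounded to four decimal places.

P = 0.3770

X ~ Binomial(n=10, p=0.50).
P(X ≤ 4) = Σ_{j=0}^{4} C(10,j)·0.50^j·0.50^{10−j}.
= 0.000977 + 0.009766 + 0.043945 + 0.117188 + 0.205078 = 0.3770.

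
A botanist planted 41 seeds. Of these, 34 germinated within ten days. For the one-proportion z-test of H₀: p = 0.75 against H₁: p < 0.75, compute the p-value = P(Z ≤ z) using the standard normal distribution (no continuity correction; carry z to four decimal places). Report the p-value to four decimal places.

p-value = 0.8794

p̂ = 34/41 = 0.82927.
Null standard error: √(0.75·0.25/41) = √0.004573171 = 0.067625.
Test statistic (full precision, shown to 4 dp): z = (34/41 − 0.75)/SE₀ ≈ 1.1722.
From the standard normal, P(Z ≤ z) = 0.8794.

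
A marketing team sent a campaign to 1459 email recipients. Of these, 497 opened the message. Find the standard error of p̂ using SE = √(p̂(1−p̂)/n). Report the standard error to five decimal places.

The sample proportion is 497/1459 = 0.34064.
p̂(1−p̂) = 0.34064·0.65936 = 0.224604.
SE = √(0.224604/1459) = √0.000153944 = 0.01241.

SE = 0.01241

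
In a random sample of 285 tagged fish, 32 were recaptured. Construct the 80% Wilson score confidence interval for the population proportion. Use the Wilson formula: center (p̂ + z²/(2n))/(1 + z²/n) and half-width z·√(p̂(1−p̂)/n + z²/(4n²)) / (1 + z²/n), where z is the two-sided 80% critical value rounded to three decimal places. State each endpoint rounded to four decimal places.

(0.0905, 0.1385)

p̂ = 32/285 = 0.11228; z = 1.282, so z² = 1.643524.
Denominator 1 + z²/n = 1 + 1.643524/285 = 1.005767.
Adjusted center: (0.11228 + z²/(2n))/1.005767 = 0.11450.
Radicand: p̂(1−p̂)/n + z²/(4n²) = 0.000349732 + 0.000005059 = 0.000354791.
Half-width = 1.282·√0.000354791/1.005767 = 0.02401.
CI: 0.11450 ± 0.02401 = (0.0905, 0.1385).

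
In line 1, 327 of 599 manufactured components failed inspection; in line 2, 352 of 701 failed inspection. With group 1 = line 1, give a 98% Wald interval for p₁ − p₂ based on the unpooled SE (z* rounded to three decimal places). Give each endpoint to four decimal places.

(-0.0208, 0.1083)

p̂₁ = 327/599 = 0.54591, p̂₂ = 352/701 = 0.50214; p̂₁ − p̂₂ = 0.04377.
SE = √(0.000413844 + 0.000356627) = √0.000770471 = 0.027757.
z* = 2.326 at the 98% level. Margin of error = 0.06456.
CI: 0.04377 ± 0.06456 = (-0.0208, 0.1083).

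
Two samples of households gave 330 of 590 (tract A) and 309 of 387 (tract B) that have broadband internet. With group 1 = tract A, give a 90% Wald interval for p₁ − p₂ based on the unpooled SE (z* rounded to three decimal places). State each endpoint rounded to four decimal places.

(-0.2866, -0.1916)

p̂₁ = 0.55932, p̂₂ = 0.79845, so the observed difference is -0.23913.
SE = √(0.000417764 + 0.000415834) = √0.000833598 = 0.028872.
For 90% confidence, z* = 1.645. Margin = 1.645·0.028872 = 0.04749.
CI: -0.23913 ± 0.04749 = (-0.2866, -0.1916).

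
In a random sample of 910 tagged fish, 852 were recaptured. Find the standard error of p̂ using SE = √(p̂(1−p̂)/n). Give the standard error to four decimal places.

SE = 0.0081

With x = 852 successes in n = 910, p̂ = 0.93626.
p̂(1−p̂) = 0.93626·0.06374 = 0.059677.
SE = √(0.059677/910) = 0.0081.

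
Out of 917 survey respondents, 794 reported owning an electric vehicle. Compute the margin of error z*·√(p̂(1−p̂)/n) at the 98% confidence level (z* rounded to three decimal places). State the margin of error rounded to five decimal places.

Sample proportion p̂ = 794/917 = 0.86587.
Standard error of p̂: √(0.116141/917) = √0.000126654 = 0.011254.
z* = 2.326 at the 98% level.
Margin of error = z*·SE = 2.326 × 0.011254 = 0.02618.

ME = 0.02618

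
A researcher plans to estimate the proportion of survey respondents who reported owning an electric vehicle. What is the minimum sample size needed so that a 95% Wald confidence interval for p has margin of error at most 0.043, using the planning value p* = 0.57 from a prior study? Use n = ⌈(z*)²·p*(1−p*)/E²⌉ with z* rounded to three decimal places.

n = 510

z* = 1.960 at the 95% level.
p*(1−p*) = 0.57·0.43 = 0.2451.
Required n before rounding: 3.841600 × 0.2451 / 0.043² = 509.235.
⌈509.235⌉ = 510.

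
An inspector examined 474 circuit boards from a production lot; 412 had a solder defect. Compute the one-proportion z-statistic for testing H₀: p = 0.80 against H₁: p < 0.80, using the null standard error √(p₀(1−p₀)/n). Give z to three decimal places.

z = 3.766

p̂ = 412/474 = 0.86920.
Under H₀, SE = √(p₀(1−p₀)/n) = √(0.80·0.20/474) = √0.000337553 = 0.018373.
z = (p̂ − p₀)/SE = (0.86920 − 0.80)/0.018373 = 3.766.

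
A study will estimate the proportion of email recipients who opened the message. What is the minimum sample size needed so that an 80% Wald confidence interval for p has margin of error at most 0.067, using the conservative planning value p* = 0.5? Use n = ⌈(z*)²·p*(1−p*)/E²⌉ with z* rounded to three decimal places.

The 80% critical value is z* = 1.282.
p*(1−p*) = 0.2500.
(z*)²·p*(1−p*)/E² = 1.643524·0.2500/0.004489 = 91.531.
⌈91.531⌉ = 92.

n = 92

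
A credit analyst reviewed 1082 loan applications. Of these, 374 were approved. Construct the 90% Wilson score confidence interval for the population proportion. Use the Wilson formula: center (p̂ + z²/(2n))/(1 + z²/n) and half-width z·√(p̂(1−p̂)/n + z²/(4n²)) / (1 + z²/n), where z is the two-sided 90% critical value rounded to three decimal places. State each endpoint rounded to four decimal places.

p̂ = 374/1082 = 0.34566; z = 1.645, so z² = 2.706025.
Denominator 1 + z²/n = 1 + 2.706025/1082 = 1.002501.
Center = (0.34566 + 0.001250)/1.002501 = 0.34604.
Radicand: p̂(1−p̂)/n + z²/(4n²) = 0.000209037 + 0.000000578 = 0.000209615.
Half-width = z·√(radicand)/denom = 1.645·0.014478/1.002501 = 0.02376.
CI: 0.34604 ± 0.02376 = (0.3223, 0.3698).

(0.3223, 0.3698)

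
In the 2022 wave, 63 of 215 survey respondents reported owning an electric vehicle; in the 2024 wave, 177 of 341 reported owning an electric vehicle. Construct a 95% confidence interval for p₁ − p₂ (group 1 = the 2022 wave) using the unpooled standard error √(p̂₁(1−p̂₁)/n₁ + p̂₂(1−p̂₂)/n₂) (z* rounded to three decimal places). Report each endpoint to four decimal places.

p̂₁ = 63/215 = 0.29302, p̂₂ = 177/341 = 0.51906; p̂₁ − p̂₂ = -0.22604.
Unpooled SE = √(p̂₁(1−p̂₁)/n₁ + p̂₂(1−p̂₂)/n₂) = √(0.000963538 + 0.000732072) = 0.041178.
For 95% confidence, z* = 1.960. Margin of error = 0.08071.
CI: -0.22604 ± 0.08071 = (-0.3067, -0.1453).

(-0.3067, -0.1453)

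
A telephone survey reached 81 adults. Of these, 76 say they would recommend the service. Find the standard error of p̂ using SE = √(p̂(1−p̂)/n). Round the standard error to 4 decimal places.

SE = 0.0267

p̂ = 76/81 = 0.93827.
p̂(1−p̂) = 0.93827·0.06173 = 0.057919.
Dividing by n and taking the root: √0.000715049 = 0.0267.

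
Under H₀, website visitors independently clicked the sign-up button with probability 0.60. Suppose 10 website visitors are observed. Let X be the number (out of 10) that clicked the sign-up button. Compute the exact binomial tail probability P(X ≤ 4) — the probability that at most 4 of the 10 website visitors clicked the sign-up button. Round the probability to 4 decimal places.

X ~ Binomial(n=10, p=0.60).
P(X ≤ 4) = Σ_{j=0}^{4} C(10,j)·0.60^j·0.40^{10−j}.
= 0.000105 + 0.001573 + 0.010617 + 0.042467 + 0.111477 = 0.1662.

P = 0.1662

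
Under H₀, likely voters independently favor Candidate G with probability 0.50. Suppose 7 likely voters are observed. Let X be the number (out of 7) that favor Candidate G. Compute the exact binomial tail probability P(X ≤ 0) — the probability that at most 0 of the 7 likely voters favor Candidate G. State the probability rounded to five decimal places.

P = 0.00781

X is binomial with n = 7 and p = 0.50.
P(X ≤ 0) = C(7,0)·0.50^0·0.50^7.
= 0.007812 = 0.00781.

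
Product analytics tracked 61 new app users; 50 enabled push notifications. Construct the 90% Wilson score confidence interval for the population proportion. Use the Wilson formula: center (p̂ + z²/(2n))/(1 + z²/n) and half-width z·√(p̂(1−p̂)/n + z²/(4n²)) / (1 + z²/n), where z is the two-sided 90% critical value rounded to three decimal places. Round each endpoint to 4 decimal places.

p̂ = 50/61 = 0.81967; z = 1.645, so z² = 2.706025.
Denominator 1 + z²/n = 1 + 2.706025/61 = 1.044361.
Center = (0.81967 + 0.022181)/1.044361 = 0.80609.
Radicand: p̂(1−p̂)/n + z²/(4n²) = 0.002423110 + 0.000181808 = 0.002604918.
Half-width = 1.645·√0.002604918/1.044361 = 0.08039.
So the interval runs from 0.7257 to 0.8865.

(0.7257, 0.8865)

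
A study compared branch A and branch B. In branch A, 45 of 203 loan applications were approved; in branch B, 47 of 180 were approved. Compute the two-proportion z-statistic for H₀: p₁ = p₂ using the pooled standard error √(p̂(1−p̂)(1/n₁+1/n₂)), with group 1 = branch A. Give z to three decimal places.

z = -0.902

Sample proportions: p̂₁ = 45/203 = 0.22167 and p̂₂ = 47/180 = 0.26111.
Pooled p̂ = (45+47)/(203+180) = 92/383 = 0.24021.
Pooled SE = √[0.1825086·0.01048166] ≈ 0.043738.
z = -0.03944/0.043738 = -0.902.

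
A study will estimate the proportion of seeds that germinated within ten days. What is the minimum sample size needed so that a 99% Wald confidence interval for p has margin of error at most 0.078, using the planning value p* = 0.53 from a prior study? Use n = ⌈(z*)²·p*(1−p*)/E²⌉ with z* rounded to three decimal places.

The 99% critical value is z* = 2.576.
p*(1−p*) = 0.2491.
Required n before rounding: 6.635776 × 0.2491 / 0.078² = 271.692.
Rounding up, n = 272.

n = 272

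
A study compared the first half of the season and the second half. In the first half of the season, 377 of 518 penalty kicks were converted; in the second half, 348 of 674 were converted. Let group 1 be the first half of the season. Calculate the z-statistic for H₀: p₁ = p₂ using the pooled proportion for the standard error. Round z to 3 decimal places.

p̂₁ = 377/518 = 0.72780, p̂₂ = 348/674 = 0.51632.
Pooled p̂ = (377+348)/(518+674) = 725/1192 = 0.60822.
SE = √[p̂(1−p̂)(1/n₁+1/n₂)] = √[0.60822·0.39178·(1/518+1/674)] ≈ 0.028523.
z = (p̂₁ − p̂₂)/SE = (0.72780 − 0.51632)/0.028523 = 0.21148/0.028523 = 7.414.

z = 7.414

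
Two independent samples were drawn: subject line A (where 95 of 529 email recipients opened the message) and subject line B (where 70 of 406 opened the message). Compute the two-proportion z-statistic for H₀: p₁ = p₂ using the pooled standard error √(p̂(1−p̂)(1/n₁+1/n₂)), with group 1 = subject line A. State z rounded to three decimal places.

z = 0.285

Sample proportions: p̂₁ = 95/529 = 0.17958 and p̂₂ = 70/406 = 0.17241.
Pooled p̂ = (95+70)/(529+406) = 165/935 = 0.17647.
SE = √[p̂(1−p̂)(1/n₁+1/n₂)] = √[0.17647·0.82353·(1/529+1/406)] ≈ 0.025153.
z = 0.00717/0.025153 = 0.285.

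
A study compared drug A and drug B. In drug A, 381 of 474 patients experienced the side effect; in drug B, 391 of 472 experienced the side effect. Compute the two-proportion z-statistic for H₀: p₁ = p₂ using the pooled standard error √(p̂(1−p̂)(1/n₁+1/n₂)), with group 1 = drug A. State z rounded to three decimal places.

z = -0.976

p̂₁ = 381/474 = 0.80380, p̂₂ = 391/472 = 0.82839.
Pooling: p̂ = 772/946 = 0.81607.
SE = √[p̂(1−p̂)(1/n₁+1/n₂)] = √[0.81607·0.18393·(1/474+1/472)] ≈ 0.025193.
z = (p̂₁ − p̂₂)/SE = (0.80380 − 0.82839)/0.025193 = -0.02459/0.025193 = -0.976.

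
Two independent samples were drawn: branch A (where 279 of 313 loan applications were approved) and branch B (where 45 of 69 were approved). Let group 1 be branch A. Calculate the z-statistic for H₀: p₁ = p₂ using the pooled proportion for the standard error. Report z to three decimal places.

Sample proportions: p̂₁ = 279/313 = 0.89137 and p̂₂ = 45/69 = 0.65217.
Pooling: p̂ = 324/382 = 0.84817.
Pooled SE = √[0.1287794·0.01768764] ≈ 0.047726.
z = (p̂₁ − p̂₂)/SE = (0.89137 − 0.65217)/0.047726 = 0.23920/0.047726 = 5.012.

z = 5.012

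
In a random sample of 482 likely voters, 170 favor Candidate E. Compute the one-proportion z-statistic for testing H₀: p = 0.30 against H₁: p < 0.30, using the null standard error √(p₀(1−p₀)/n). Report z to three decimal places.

p̂ = 170/482 = 0.35270.
Under H₀, SE = √(p₀(1−p₀)/n) = √(0.30·0.70/482) = √0.000435685 = 0.020873.
z = (p̂ − p₀)/SE = (0.35270 − 0.30)/0.020873 = 2.525.

z = 2.525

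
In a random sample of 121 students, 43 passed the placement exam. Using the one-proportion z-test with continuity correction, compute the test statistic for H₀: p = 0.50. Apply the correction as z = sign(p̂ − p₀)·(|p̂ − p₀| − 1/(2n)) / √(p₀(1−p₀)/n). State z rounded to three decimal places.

z = -3.091

p̂ = 43/121 = 0.35537. p̂ − p₀ = -0.144628.
Continuity correction 1/(2n) = 1/242 = 0.004132.
Corrected numerator: |-0.144628| − 0.004132 = 0.140496.
Under H₀, SE = √(p₀(1−p₀)/n) = √(0.50·0.50/121) = √0.002066116 = 0.045455.
z = −0.140496/0.045455 = -3.091.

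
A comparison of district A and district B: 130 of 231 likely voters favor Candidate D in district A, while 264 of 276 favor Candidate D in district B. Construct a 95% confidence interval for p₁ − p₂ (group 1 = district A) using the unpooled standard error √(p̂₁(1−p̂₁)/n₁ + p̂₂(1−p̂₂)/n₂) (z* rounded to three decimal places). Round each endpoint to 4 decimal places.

(-0.4621, -0.3254)

p̂₁ = 130/231 = 0.56277, p̂₂ = 264/276 = 0.95652; p̂₁ − p̂₂ = -0.39375.
Unpooled SE = √(p̂₁(1−p̂₁)/n₁ + p̂₂(1−p̂₂)/n₂) = √(0.001065194 + 0.000150681) = 0.034869.
The 95% critical value is z* = 1.960. Margin = 1.960·0.034869 = 0.06834.
CI: -0.39375 ± 0.06834 = (-0.4621, -0.3254).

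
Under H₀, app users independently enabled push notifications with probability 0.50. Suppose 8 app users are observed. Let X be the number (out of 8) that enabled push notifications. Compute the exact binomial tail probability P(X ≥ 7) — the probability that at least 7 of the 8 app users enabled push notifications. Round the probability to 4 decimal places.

P = 0.0352

X is binomial with n = 8 and p = 0.50.
P(X ≥ 7) = C(8,7)·0.50^7·0.50^1 + C(8,8)·0.50^8·0.50^0.
= 0.031250 + 0.003906 = 0.0352.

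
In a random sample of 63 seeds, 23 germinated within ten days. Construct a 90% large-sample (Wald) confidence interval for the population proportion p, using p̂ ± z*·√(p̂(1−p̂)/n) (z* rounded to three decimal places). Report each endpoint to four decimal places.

With x = 23 successes in n = 63, p̂ = 0.36508.
SE(p̂) = √(0.36508·0.63492/63) = 0.060657.
z* = 1.645 at the 90% level.
Margin of error: 1.645 × 0.060657 = 0.09978.
So the interval runs from 0.2653 to 0.4649.

(0.2653, 0.4649)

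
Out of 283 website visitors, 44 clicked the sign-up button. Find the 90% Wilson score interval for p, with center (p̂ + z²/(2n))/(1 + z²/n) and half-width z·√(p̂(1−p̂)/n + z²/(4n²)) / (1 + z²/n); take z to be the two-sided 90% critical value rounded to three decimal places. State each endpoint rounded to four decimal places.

Here p̂ = 44/283 = 0.15548 and z = 1.645 (z² = 2.706025).
Denominator 1 + z²/n = 1 + 2.706025/283 = 1.009562.
Center = (0.15548 + 0.004781)/1.009562 = 0.15874.
Radicand: p̂(1−p̂)/n + z²/(4n²) = 0.000463971 + 0.000008447 = 0.000472418.
Half-width = 1.645·√0.000472418/1.009562 = 0.03542.
CI: 0.15874 ± 0.03542 = (0.1233, 0.1942).

(0.1233, 0.1942)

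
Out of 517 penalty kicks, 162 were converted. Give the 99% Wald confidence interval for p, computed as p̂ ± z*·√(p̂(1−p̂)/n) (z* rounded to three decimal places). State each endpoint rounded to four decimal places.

The sample proportion is 162/517 = 0.31335.
SE(p̂) = √(0.31335·0.68665/517) = 0.020400.
For 99% confidence, z* = 2.576.
Margin of error: 2.576 × 0.020400 = 0.05255.
Interval: 0.31335 ± 0.05255 → (0.2608, 0.3659).

(0.2608, 0.3659)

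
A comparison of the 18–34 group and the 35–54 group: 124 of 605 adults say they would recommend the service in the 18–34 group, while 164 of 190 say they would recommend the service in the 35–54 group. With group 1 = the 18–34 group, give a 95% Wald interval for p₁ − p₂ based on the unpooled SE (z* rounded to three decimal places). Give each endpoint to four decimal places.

p̂₁ = 0.20496, p̂₂ = 0.86316, so the observed difference is -0.65820.
Unpooled SE = √(p̂₁(1−p̂₁)/n₁ + p̂₂(1−p̂₂)/n₂) = √(0.000269340 + 0.000621665) = 0.029850.
For 95% confidence, z* = 1.960. Margin = 1.960·0.029850 = 0.05851.
CI: -0.65820 ± 0.05851 = (-0.7167, -0.5997).

(-0.7167, -0.5997)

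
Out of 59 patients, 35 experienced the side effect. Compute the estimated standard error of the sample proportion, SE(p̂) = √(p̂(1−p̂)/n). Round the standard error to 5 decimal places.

SE = 0.06395

The sample proportion is 35/59 = 0.59322.
p̂(1−p̂) = 0.241310.
Dividing by n and taking the root: √0.004090000 = 0.06395.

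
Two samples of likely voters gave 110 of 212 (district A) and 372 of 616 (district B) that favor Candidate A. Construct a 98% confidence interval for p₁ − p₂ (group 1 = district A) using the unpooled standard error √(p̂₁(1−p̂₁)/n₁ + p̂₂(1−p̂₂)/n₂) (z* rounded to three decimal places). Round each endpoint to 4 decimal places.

(-0.1771, 0.0070)

p̂₁ = 110/212 = 0.51887, p̂₂ = 372/616 = 0.60390; p̂₁ − p̂₂ = -0.08503.
Unpooled SE = √(p̂₁(1−p̂₁)/n₁ + p̂₂(1−p̂₂)/n₂) = √(0.001177566 + 0.000388321) = 0.039571.
The 98% critical value is z* = 2.326. Margin = 2.326·0.039571 = 0.09204.
So the interval runs from -0.1771 to 0.0070.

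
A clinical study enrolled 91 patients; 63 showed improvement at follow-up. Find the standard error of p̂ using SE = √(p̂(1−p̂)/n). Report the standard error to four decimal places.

p̂ = 63/91 = 0.69231.
p̂(1−p̂) = 0.213017.
SE = √(0.213017/91) = √0.002340846 = 0.0484.

SE = 0.0484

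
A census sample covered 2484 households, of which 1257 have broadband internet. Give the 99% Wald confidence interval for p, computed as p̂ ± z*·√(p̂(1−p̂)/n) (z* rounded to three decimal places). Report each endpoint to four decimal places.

p̂ = 1257/2484 = 0.50604.
SE = √(p̂(1−p̂)/n) = √(0.249964/2484) = 0.010031.
z* = 2.576 at the 99% level.
Margin = 2.576·0.010031 = 0.02584.
So the interval runs from 0.4802 to 0.5319.

(0.4802, 0.5319)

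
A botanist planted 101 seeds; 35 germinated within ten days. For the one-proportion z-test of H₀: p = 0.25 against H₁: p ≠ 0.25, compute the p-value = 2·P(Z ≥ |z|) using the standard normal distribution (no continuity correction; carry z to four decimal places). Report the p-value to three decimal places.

p-value = 0.025

p̂ = 35/101 = 0.34653.
SE₀ = √(0.25·0.75/101) = 0.043086.
Test statistic (full precision, shown to 4 dp): z = (35/101 − 0.25)/SE₀ ≈ 2.2405.
From the standard normal, 2·P(Z ≥ |z|) = 0.025.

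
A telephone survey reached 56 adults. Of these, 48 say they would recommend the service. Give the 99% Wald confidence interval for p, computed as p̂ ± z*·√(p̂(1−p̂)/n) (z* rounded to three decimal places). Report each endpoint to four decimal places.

The sample proportion is 48/56 = 0.85714.
Standard error of p̂: √(0.122449/56) = √0.002186589 = 0.046761.
z* = 2.576 at the 99% level.
Margin of error: 2.576 × 0.046761 = 0.12046.
So the interval runs from 0.7367 to 0.9776.

(0.7367, 0.9776)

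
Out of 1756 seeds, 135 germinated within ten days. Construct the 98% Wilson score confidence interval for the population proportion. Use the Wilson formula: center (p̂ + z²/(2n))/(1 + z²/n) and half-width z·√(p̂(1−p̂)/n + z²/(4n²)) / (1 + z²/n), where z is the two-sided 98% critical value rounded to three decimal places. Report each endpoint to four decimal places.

(0.0634, 0.0930)

p̂ = 135/1756 = 0.07688; z = 2.326, so z² = 5.410276.
1 + z²/n = 1.003081.
Adjusted center: (0.07688 + z²/(2n))/1.003081 = 0.07818.
Radicand: p̂(1−p̂)/n + z²/(4n²) = 0.000040415 + 0.000000439 = 0.000040854.
Half-width = 2.326·√0.000040854/1.003081 = 0.01482.
CI: 0.07818 ± 0.01482 = (0.0634, 0.0930).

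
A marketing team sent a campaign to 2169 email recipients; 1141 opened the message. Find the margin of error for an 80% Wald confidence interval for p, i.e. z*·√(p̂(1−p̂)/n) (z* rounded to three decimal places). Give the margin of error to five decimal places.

Sample proportion p̂ = 1141/2169 = 0.52605.
SE = √(p̂(1−p̂)/n) = √(0.249321/2169) = 0.010721.
For 80% confidence, z* = 1.282.
ME = 1.282·0.010721 = 0.01374.

ME = 0.01374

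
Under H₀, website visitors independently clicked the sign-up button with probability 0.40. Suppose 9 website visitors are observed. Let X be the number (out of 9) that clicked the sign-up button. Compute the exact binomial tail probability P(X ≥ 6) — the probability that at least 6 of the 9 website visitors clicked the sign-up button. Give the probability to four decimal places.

P = 0.0994

X ~ Binomial(n=9, p=0.40).
P(X ≥ 6) = C(9,6)·0.40^6·0.60^3 + C(9,7)·0.40^7·0.60^2 + C(9,8)·0.40^8·0.60^1 + C(9,9)·0.40^9·0.60^0.
= 0.074318 + 0.021234 + 0.003539 + 0.000262 = 0.0994.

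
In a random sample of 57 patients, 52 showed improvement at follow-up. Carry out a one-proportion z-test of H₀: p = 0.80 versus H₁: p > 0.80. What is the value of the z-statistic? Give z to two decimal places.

z = 2.12

Sample proportion p̂ = 52/57 = 0.91228.
Under H₀, SE = √(p₀(1−p₀)/n) = √(0.80·0.20/57) = √0.002807018 = 0.052981.
Test statistic: z = 0.11228/0.052981 = 2.12.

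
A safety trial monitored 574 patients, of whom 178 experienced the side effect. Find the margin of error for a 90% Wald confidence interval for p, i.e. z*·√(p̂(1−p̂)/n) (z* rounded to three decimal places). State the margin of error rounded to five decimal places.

ME = 0.03176

With x = 178 successes in n = 574, p̂ = 0.31010.
Standard error of p̂: √(0.213940/574) = √0.000372717 = 0.019306.
The 90% critical value is z* = 1.645.
ME = 1.645·0.019306 = 0.03176.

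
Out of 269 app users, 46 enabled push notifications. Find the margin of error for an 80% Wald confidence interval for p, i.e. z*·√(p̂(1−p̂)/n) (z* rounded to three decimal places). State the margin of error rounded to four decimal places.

ME = 0.0294

Sample proportion p̂ = 46/269 = 0.17100.
Standard error of p̂: √(0.141761/269) = √0.000526994 = 0.022956.
For 80% confidence, z* = 1.282.
ME = 1.282·0.022956 = 0.0294.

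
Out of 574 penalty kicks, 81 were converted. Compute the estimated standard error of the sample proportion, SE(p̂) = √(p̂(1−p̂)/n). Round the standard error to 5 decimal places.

Sample proportion p̂ = 81/574 = 0.14111.
p̂(1−p̂) = 0.121198.
SE = √(0.121198/574) = 0.01453.

SE = 0.01453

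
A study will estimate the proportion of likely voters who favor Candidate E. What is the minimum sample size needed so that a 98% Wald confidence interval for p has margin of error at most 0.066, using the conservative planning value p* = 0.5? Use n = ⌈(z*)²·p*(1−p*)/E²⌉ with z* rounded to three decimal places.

n = 311

z* = 2.326 at the 98% level.
p*(1−p*) = 0.50·0.50 = 0.2500.
Required n before rounding: 5.410276 × 0.2500 / 0.066² = 310.507.
Rounding up, n = 311.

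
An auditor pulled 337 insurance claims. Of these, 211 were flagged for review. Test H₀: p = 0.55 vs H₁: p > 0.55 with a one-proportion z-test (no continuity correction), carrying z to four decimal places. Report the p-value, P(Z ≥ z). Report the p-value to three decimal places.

The sample proportion is 211/337 = 0.62611.
SE₀ = √(0.55·0.45/337) = 0.027100.
z = (p̂ − p₀)/SE = (211/337 − 0.55)/0.027100 ≈ 2.8086.
p-value = P(Z ≥ z) with z = 2.8086 → 0.002.

p-value = 0.002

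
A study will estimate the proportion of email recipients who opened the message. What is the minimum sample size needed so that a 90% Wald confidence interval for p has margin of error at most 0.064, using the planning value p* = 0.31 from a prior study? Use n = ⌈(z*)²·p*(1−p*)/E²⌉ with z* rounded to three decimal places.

z* = 1.645 at the 90% level.
p*(1−p*) = 0.2139.
(z*)²·p*(1−p*)/E² = 2.706025·0.2139/0.004096 = 141.313.
⌈141.313⌉ = 142.

n = 142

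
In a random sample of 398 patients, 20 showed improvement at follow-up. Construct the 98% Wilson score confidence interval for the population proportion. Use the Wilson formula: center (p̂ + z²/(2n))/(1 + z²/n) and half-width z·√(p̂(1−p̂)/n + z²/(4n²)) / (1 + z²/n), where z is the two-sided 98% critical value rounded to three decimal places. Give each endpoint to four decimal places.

(0.0303, 0.0823)

Here p̂ = 20/398 = 0.05025 and z = 2.326 (z² = 5.410276).
1 + z²/n = 1.013594.
Adjusted center: (0.05025 + z²/(2n))/1.013594 = 0.05628.
Radicand: p̂(1−p̂)/n + z²/(4n²) = 0.000119915 + 0.000008539 = 0.000128454.
Half-width = z·√(radicand)/denom = 2.326·0.011334/1.013594 = 0.02601.
Interval: 0.05628 ± 0.02601 → (0.0303, 0.0823).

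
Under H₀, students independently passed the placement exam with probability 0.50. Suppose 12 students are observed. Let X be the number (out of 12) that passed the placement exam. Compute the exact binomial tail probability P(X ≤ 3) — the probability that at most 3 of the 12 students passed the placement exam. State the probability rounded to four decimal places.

X is binomial with n = 12 and p = 0.50.
P(X ≤ 3) = C(12,0)·0.50^0·0.50^12 + C(12,1)·0.50^1·0.50^11 + C(12,2)·0.50^2·0.50^10 + C(12,3)·0.50^3·0.50^9.
= 0.000244 + 0.002930 + 0.016113 + 0.053711 = 0.0730.

P = 0.0730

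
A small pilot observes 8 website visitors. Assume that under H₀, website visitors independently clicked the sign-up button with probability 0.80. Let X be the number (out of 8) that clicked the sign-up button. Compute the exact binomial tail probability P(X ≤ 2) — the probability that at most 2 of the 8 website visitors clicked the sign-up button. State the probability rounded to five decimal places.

X is binomial with n = 8 and p = 0.80.
P(X ≤ 2) = C(8,0)·0.80^0·0.20^8 + C(8,1)·0.80^1·0.20^7 + C(8,2)·0.80^2·0.20^6.
= 0.000003 + 0.000082 + 0.001147 = 0.00123.

P = 0.00123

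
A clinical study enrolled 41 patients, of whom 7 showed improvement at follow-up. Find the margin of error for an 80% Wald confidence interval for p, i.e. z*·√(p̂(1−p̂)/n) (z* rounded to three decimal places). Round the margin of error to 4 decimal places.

The sample proportion is 7/41 = 0.17073.
SE = √(p̂(1−p̂)/n) = √(0.141582/41) = 0.058764.
For 80% confidence, z* = 1.282.
So ME = 0.0753.

ME = 0.0753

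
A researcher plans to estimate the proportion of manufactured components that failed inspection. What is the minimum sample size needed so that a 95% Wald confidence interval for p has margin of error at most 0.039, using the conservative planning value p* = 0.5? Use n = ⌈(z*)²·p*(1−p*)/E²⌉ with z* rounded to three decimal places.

The 95% critical value is z* = 1.960.
p*(1−p*) = 0.2500.
(z*)²·p*(1−p*)/E² = 3.841600·0.2500/0.001521 = 631.427.
⌈631.427⌉ = 632.

n = 632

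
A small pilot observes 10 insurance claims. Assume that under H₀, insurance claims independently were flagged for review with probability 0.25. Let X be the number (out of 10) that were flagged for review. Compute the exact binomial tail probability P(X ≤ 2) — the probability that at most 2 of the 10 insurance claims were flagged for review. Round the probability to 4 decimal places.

X ~ Binomial(n=10, p=0.25).
P(X ≤ 2) = C(10,0)·0.25^0·0.75^10 + C(10,1)·0.25^1·0.75^9 + C(10,2)·0.25^2·0.75^8.
= 0.056314 + 0.187712 + 0.281568 = 0.5256.

P = 0.5256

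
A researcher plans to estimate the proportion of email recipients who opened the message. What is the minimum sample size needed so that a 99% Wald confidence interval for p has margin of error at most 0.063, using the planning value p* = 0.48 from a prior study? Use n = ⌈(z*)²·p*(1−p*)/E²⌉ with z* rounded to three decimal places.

z* = 2.576 at the 99% level.
p*(1−p*) = 0.48·0.52 = 0.2496.
(z*)²·p*(1−p*)/E² = 6.635776·0.2496/0.003969 = 417.307.
⌈417.307⌉ = 418.

n = 418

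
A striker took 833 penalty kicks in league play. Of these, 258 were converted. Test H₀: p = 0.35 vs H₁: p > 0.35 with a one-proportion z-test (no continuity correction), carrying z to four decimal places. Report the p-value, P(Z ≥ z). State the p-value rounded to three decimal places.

p-value = 0.993

The sample proportion is 258/833 = 0.30972.
Null standard error: √(0.35·0.65/833) = √0.000273109 = 0.016526.
Test statistic (full precision, shown to 4 dp): z = (258/833 − 0.35)/SE₀ ≈ -2.4371.
p-value = P(Z ≥ z) with z = -2.4371 → 0.993.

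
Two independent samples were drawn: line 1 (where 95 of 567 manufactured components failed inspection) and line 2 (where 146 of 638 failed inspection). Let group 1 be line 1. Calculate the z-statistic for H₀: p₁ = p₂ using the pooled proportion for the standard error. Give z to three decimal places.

z = -2.655

p̂₁ = 95/567 = 0.16755, p̂₂ = 146/638 = 0.22884.
Pooled p̂ = (95+146)/(567+638) = 241/1205 = 0.20000.
Pooled SE = √[0.1600000·0.00333107] ≈ 0.023086.
z = -0.06129/0.023086 = -2.655.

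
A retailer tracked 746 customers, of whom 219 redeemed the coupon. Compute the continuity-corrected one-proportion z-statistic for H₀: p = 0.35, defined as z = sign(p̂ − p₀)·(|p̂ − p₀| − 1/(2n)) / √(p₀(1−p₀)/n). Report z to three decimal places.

The sample proportion is 219/746 = 0.29357. p̂ − p₀ = -0.056434.
Continuity correction 1/(2n) = 1/1492 = 0.000670.
Corrected numerator: |-0.056434| − 0.000670 = 0.055764.
Null standard error: √(0.35·0.65/746) = √0.000304960 = 0.017463.
z = −0.055764/0.017463 = -3.193.

z = -3.193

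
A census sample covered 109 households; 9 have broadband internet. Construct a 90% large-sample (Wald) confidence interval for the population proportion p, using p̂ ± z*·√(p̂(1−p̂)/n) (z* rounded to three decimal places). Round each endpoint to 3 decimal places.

(0.039, 0.126)

p̂ = 9/109 = 0.08257.
SE = √(p̂(1−p̂)/n) = √(0.075751/109) = 0.026362.
For 90% confidence, z* = 1.645.
Margin of error: 1.645 × 0.026362 = 0.04337.
So the interval runs from 0.039 to 0.126.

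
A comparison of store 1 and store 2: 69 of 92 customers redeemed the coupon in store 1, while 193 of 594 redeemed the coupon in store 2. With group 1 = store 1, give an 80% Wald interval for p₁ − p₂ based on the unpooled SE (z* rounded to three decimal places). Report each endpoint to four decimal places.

(0.3622, 0.4880)

p̂₁ = 69/92 = 0.75000, p̂₂ = 193/594 = 0.32492; p̂₁ − p̂₂ = 0.42508.
Unpooled SE = √(p̂₁(1−p̂₁)/n₁ + p̂₂(1−p̂₂)/n₂) = √(0.002038043 + 0.000369269) = 0.049064.
z* = 1.282 at the 80% level. Margin = 1.282·0.049064 = 0.06290.
CI: 0.42508 ± 0.06290 = (0.3622, 0.4880).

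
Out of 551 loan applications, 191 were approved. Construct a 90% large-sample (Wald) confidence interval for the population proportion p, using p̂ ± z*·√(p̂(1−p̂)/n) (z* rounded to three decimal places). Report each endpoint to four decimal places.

With x = 191 successes in n = 551, p̂ = 0.34664.
SE = √(p̂(1−p̂)/n) = √(0.226481/551) = 0.020274.
The 90% critical value is z* = 1.645.
Margin of error: 1.645 × 0.020274 = 0.03335.
Interval: 0.34664 ± 0.03335 → (0.3133, 0.3800).

(0.3133, 0.3800)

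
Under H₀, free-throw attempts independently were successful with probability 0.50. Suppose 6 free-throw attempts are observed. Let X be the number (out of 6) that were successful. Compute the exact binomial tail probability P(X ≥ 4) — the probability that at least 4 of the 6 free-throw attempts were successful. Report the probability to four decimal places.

P = 0.3438

X ~ Binomial(n=6, p=0.50).
P(X ≥ 4) = C(6,4)·0.50^4·0.50^2 + C(6,5)·0.50^5·0.50^1 + C(6,6)·0.50^6·0.50^0.
= 0.234375 + 0.093750 + 0.015625 = 0.3438.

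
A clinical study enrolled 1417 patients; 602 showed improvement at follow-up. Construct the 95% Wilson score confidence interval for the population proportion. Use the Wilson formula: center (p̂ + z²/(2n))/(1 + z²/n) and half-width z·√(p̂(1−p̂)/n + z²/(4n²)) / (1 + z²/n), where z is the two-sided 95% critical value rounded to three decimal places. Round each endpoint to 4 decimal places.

p̂ = 602/1417 = 0.42484; z = 1.960, so z² = 3.841600.
Denominator 1 + z²/n = 1 + 3.841600/1417 = 1.002711.
Adjusted center: (0.42484 + z²/(2n))/1.002711 = 0.42504.
Radicand: p̂(1−p̂)/n + z²/(4n²) = 0.000172443 + 0.000000478 = 0.000172921.
Half-width = z·√(radicand)/denom = 1.960·0.013150/1.002711 = 0.02570.
CI: 0.42504 ± 0.02570 = (0.3993, 0.4507).

(0.3993, 0.4507)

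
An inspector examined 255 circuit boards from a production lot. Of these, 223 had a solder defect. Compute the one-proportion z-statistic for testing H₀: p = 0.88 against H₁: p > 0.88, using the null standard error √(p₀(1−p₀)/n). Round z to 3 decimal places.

Sample proportion p̂ = 223/255 = 0.87451.
Null standard error: √(0.88·0.12/255) = √0.000414118 = 0.020350.
Test statistic: z = -0.00549/0.020350 = -0.270.

z = -0.270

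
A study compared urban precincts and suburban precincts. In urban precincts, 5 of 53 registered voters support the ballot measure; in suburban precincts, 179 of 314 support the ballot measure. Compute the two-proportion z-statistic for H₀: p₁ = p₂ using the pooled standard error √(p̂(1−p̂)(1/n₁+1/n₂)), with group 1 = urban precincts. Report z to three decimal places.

z = -6.407

p̂₁ = 5/53 = 0.09434, p̂₂ = 179/314 = 0.57006.
Pooling: p̂ = 184/367 = 0.50136.
Pooled SE = √[0.2499981·0.02205264] ≈ 0.074250.
z = -0.47572/0.074250 = -6.407.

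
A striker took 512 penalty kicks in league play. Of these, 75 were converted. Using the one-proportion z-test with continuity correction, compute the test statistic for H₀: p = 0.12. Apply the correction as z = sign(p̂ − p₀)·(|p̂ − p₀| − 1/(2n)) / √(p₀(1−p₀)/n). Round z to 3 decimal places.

The sample proportion is 75/512 = 0.14648. p̂ − p₀ = 0.026484.
1/(2n) = 0.000977.
Corrected numerator: |0.026484| − 0.000977 = 0.025507.
SE₀ = √(0.12·0.88/512) = 0.014361.
z = (+)0.025507/0.014361 = 1.776.

z = 1.776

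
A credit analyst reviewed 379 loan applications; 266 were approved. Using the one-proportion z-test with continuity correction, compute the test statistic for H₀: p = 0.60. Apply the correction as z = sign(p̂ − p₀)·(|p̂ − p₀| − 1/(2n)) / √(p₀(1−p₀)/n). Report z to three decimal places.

z = 3.995

p̂ = 266/379 = 0.70185. p̂ − p₀ = 0.101847.
Continuity correction 1/(2n) = 1/758 = 0.001319.
Corrected numerator: |0.101847| − 0.001319 = 0.100528.
SE₀ = √(0.60·0.40/379) = 0.025164.
z = +0.100528/0.025164 = 3.995.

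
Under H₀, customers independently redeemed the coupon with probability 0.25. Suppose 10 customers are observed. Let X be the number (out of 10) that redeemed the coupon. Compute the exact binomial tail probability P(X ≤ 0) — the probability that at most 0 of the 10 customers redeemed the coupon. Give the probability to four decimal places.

P = 0.0563

X ~ Binomial(n=10, p=0.25).
P(X ≤ 0) = C(10,0)·0.25^0·0.75^10.
= 0.056314 = 0.0563.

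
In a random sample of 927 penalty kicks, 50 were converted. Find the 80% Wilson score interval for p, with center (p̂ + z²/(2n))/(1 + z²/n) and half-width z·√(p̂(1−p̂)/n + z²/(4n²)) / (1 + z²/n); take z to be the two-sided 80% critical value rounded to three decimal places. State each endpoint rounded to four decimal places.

p̂ = 50/927 = 0.05394; z = 1.282, so z² = 1.643524.
1 + z²/n = 1.001773.
Adjusted center: (0.05394 + z²/(2n))/1.001773 = 0.05473.
Radicand: p̂(1−p̂)/n + z²/(4n²) = 0.000055047 + 0.000000478 = 0.000055525.
Half-width = 1.282·√0.000055525/1.001773 = 0.00954.
Interval: 0.05473 ± 0.00954 → (0.0452, 0.0643).

(0.0452, 0.0643)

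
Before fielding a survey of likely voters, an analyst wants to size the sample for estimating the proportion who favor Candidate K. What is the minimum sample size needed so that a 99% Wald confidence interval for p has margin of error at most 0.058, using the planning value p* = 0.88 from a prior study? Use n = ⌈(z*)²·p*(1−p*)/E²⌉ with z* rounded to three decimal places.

n = 209

z* = 2.576 at the 99% level.
p*(1−p*) = 0.1056.
(z*)²·p*(1−p*)/E² = 6.635776·0.1056/0.003364 = 208.305.
Rounding up, n = 209.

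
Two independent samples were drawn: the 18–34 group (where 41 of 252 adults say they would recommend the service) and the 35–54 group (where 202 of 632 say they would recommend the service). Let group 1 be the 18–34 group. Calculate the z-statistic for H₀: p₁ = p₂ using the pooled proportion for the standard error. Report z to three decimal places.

Sample proportions: p̂₁ = 41/252 = 0.16270 and p̂₂ = 202/632 = 0.31962.
Pooled p̂ = (41+202)/(252+632) = 243/884 = 0.27489.
Pooled SE = √[0.1993241·0.00555053] ≈ 0.033262.
z = -0.15692/0.033262 = -4.718.

z = -4.718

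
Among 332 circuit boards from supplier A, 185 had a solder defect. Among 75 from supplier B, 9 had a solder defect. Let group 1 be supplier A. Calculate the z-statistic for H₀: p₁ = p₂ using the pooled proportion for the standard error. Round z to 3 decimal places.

p̂₁ = 185/332 = 0.55723, p̂₂ = 9/75 = 0.12000.
Pooled p̂ = (185+9)/(332+75) = 194/407 = 0.47666.
SE = √[p̂(1−p̂)(1/n₁+1/n₂)] = √[0.47666·0.52334·(1/332+1/75)] ≈ 0.063855.
z = 0.43723/0.063855 = 6.847.

z = 6.847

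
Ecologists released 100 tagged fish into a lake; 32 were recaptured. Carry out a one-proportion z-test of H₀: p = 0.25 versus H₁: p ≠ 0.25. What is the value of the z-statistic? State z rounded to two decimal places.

z = 1.62

Sample proportion p̂ = 32/100 = 0.32000.
SE₀ = √(0.25·0.75/100) = 0.043301.
z = (0.32000 − 0.25)/0.043301 = 0.07000/0.043301 = 1.62.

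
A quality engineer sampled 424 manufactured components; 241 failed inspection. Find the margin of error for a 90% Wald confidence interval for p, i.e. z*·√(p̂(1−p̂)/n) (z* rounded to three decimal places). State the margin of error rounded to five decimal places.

With x = 241 successes in n = 424, p̂ = 0.56840.
SE = √(p̂(1−p̂)/n) = √(0.245322/424) = 0.024054.
The 90% critical value is z* = 1.645.
So ME = 0.03957.

ME = 0.03957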